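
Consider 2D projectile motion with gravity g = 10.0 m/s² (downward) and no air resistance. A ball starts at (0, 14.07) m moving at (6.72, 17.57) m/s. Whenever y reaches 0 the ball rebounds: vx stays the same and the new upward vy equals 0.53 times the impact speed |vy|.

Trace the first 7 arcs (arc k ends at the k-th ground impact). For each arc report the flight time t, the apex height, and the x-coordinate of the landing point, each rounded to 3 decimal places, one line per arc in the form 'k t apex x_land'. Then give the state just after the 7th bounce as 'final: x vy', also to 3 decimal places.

Arc 1: start y=14.070, vy=17.570 → t=4.186, apex=29.505, x_land=28.131, impact vy=-24.292
  bounce: vy ← 0.53·24.292 = 12.875
Arc 2: start y=0.000, vy=12.875 → t=2.575, apex=8.288, x_land=45.435, impact vy=-12.875
  bounce: vy ← 0.53·12.875 = 6.824
Arc 3: start y=0.000, vy=6.824 → t=1.365, apex=2.328, x_land=54.606, impact vy=-6.824
  bounce: vy ← 0.53·6.824 = 3.617
Arc 4: start y=0.000, vy=3.617 → t=0.723, apex=0.654, x_land=59.467, impact vy=-3.617
  bounce: vy ← 0.53·3.617 = 1.917
Arc 5: start y=0.000, vy=1.917 → t=0.383, apex=0.184, x_land=62.043, impact vy=-1.917
  bounce: vy ← 0.53·1.917 = 1.016
Arc 6: start y=0.000, vy=1.016 → t=0.203, apex=0.052, x_land=63.408, impact vy=-1.016
  bounce: vy ← 0.53·1.016 = 0.538
Arc 7: start y=0.000, vy=0.538 → t=0.108, apex=0.014, x_land=64.132, impact vy=-0.538
  bounce: vy ← 0.53·0.538 = 0.285

1 4.186 29.505 28.131
2 2.575 8.288 45.435
3 1.365 2.328 54.606
4 0.723 0.654 59.467
5 0.383 0.184 62.043
6 0.203 0.052 63.408
7 0.108 0.014 64.132
final: 64.132 0.285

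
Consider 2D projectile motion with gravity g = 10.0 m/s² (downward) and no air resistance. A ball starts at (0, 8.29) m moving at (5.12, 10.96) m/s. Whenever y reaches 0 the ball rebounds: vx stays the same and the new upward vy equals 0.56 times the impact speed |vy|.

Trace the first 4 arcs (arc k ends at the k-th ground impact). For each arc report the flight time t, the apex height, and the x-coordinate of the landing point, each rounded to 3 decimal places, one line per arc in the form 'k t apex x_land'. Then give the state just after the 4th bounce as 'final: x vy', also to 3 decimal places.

1 2.787 14.296 14.269
2 1.894 4.483 23.965
3 1.061 1.406 29.395
4 0.594 0.441 32.436
final: 32.436 1.663

Arc 1: start y=8.290, vy=10.960 → t=2.787, apex=14.296, x_land=14.269, impact vy=-16.909
  bounce: vy ← 0.56·16.909 = 9.469
Arc 2: start y=0.000, vy=9.469 → t=1.894, apex=4.483, x_land=23.965, impact vy=-9.469
  bounce: vy ← 0.56·9.469 = 5.303
Arc 3: start y=0.000, vy=5.303 → t=1.061, apex=1.406, x_land=29.395, impact vy=-5.303
  bounce: vy ← 0.56·5.303 = 2.970
Arc 4: start y=0.000, vy=2.970 → t=0.594, apex=0.441, x_land=32.436, impact vy=-2.970
  bounce: vy ← 0.56·2.970 = 1.663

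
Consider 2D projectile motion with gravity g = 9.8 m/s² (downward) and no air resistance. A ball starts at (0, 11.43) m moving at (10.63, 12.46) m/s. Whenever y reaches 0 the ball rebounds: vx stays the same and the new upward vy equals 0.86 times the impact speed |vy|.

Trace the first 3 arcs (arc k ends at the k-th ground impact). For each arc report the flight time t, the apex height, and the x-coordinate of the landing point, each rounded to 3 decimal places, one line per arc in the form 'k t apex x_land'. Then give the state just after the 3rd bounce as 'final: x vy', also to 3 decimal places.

Arc 1: start y=11.430, vy=12.460 → t=3.259, apex=19.351, x_land=34.640, impact vy=-19.475
  bounce: vy ← 0.86·19.475 = 16.749
Arc 2: start y=0.000, vy=16.749 → t=3.418, apex=14.312, x_land=70.974, impact vy=-16.749
  bounce: vy ← 0.86·16.749 = 14.404
Arc 3: start y=0.000, vy=14.404 → t=2.940, apex=10.585, x_land=102.221, impact vy=-14.404
  bounce: vy ← 0.86·14.404 = 12.387

1 3.259 19.351 34.640
2 3.418 14.312 70.974
3 2.940 10.585 102.221
final: 102.221 12.387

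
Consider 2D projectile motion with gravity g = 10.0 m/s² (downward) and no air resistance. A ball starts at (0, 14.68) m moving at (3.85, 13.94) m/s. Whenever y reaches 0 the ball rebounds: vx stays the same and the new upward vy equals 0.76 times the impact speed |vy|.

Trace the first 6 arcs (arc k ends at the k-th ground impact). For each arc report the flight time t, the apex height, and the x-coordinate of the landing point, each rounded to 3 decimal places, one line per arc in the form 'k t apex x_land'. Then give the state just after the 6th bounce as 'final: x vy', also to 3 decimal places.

1 3.603 24.396 13.871
2 3.358 14.091 26.798
3 2.552 8.139 36.622
4 1.939 4.701 44.088
5 1.474 2.715 49.763
6 1.120 1.568 54.075
final: 54.075 4.257

Arc 1: start y=14.680, vy=13.940 → t=3.603, apex=24.396, x_land=13.871, impact vy=-22.089
  bounce: vy ← 0.76·22.089 = 16.788
Arc 2: start y=0.000, vy=16.788 → t=3.358, apex=14.091, x_land=26.798, impact vy=-16.788
  bounce: vy ← 0.76·16.788 = 12.759
Arc 3: start y=0.000, vy=12.759 → t=2.552, apex=8.139, x_land=36.622, impact vy=-12.759
  bounce: vy ← 0.76·12.759 = 9.697
Arc 4: start y=0.000, vy=9.697 → t=1.939, apex=4.701, x_land=44.088, impact vy=-9.697
  bounce: vy ← 0.76·9.697 = 7.369
Arc 5: start y=0.000, vy=7.369 → t=1.474, apex=2.715, x_land=49.763, impact vy=-7.369
  bounce: vy ← 0.76·7.369 = 5.601
Arc 6: start y=0.000, vy=5.601 → t=1.120, apex=1.568, x_land=54.075, impact vy=-5.601
  bounce: vy ← 0.76·5.601 = 4.257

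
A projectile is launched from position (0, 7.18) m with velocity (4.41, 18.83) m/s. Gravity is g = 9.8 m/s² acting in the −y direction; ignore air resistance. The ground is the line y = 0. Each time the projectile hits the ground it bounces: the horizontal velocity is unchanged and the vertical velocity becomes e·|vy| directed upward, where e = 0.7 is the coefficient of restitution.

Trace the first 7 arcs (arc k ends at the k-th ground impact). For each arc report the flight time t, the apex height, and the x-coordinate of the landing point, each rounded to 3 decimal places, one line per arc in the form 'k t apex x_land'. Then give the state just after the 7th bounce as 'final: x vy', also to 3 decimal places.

1 4.192 25.270 18.488
2 3.179 12.382 32.509
3 2.226 6.067 42.324
4 1.558 2.973 49.194
5 1.091 1.457 54.003
6 0.763 0.714 57.370
7 0.534 0.350 59.726
final: 59.726 1.833

Arc 1: start y=7.180, vy=18.830 → t=4.192, apex=25.270, x_land=18.488, impact vy=-22.255
  bounce: vy ← 0.7·22.255 = 15.579
Arc 2: start y=0.000, vy=15.579 → t=3.179, apex=12.382, x_land=32.509, impact vy=-15.579
  bounce: vy ← 0.7·15.579 = 10.905
Arc 3: start y=0.000, vy=10.905 → t=2.226, apex=6.067, x_land=42.324, impact vy=-10.905
  bounce: vy ← 0.7·10.905 = 7.634
Arc 4: start y=0.000, vy=7.634 → t=1.558, apex=2.973, x_land=49.194, impact vy=-7.634
  bounce: vy ← 0.7·7.634 = 5.343
Arc 5: start y=0.000, vy=5.343 → t=1.091, apex=1.457, x_land=54.003, impact vy=-5.343
  bounce: vy ← 0.7·5.343 = 3.740
Arc 6: start y=0.000, vy=3.740 → t=0.763, apex=0.714, x_land=57.370, impact vy=-3.740
  bounce: vy ← 0.7·3.740 = 2.618
Arc 7: start y=0.000, vy=2.618 → t=0.534, apex=0.350, x_land=59.726, impact vy=-2.618
  bounce: vy ← 0.7·2.618 = 1.833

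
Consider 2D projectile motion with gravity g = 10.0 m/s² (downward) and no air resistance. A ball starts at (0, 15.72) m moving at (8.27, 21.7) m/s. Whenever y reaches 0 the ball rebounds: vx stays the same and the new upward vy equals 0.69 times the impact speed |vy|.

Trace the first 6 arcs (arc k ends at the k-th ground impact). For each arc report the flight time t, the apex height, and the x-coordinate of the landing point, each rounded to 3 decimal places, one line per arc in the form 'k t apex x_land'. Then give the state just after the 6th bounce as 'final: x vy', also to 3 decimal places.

1 4.972 39.264 41.121
2 3.867 18.694 73.103
3 2.668 8.900 95.170
4 1.841 4.237 110.396
5 1.270 2.017 120.902
6 0.877 0.960 128.152
final: 128.152 3.024

Arc 1: start y=15.720, vy=21.700 → t=4.972, apex=39.264, x_land=41.121, impact vy=-28.023
  bounce: vy ← 0.69·28.023 = 19.336
Arc 2: start y=0.000, vy=19.336 → t=3.867, apex=18.694, x_land=73.103, impact vy=-19.336
  bounce: vy ← 0.69·19.336 = 13.342
Arc 3: start y=0.000, vy=13.342 → t=2.668, apex=8.900, x_land=95.170, impact vy=-13.342
  bounce: vy ← 0.69·13.342 = 9.206
Arc 4: start y=0.000, vy=9.206 → t=1.841, apex=4.237, x_land=110.396, impact vy=-9.206
  bounce: vy ← 0.69·9.206 = 6.352
Arc 5: start y=0.000, vy=6.352 → t=1.270, apex=2.017, x_land=120.902, impact vy=-6.352
  bounce: vy ← 0.69·6.352 = 4.383
Arc 6: start y=0.000, vy=4.383 → t=0.877, apex=0.960, x_land=128.152, impact vy=-4.383
  bounce: vy ← 0.69·4.383 = 3.024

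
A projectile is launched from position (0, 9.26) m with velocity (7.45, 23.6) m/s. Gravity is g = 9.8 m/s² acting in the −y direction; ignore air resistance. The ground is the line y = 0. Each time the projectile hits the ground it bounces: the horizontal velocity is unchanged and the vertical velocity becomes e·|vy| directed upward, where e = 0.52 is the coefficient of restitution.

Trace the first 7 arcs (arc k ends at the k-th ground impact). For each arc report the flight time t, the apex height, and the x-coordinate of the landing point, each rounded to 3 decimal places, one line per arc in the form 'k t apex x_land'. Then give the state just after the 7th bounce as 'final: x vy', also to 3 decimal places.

Arc 1: start y=9.260, vy=23.600 → t=5.181, apex=37.676, x_land=38.599, impact vy=-27.175
  bounce: vy ← 0.52·27.175 = 14.131
Arc 2: start y=0.000, vy=14.131 → t=2.884, apex=10.188, x_land=60.084, impact vy=-14.131
  bounce: vy ← 0.52·14.131 = 7.348
Arc 3: start y=0.000, vy=7.348 → t=1.500, apex=2.755, x_land=71.256, impact vy=-7.348
  bounce: vy ← 0.52·7.348 = 3.821
Arc 4: start y=0.000, vy=3.821 → t=0.780, apex=0.745, x_land=77.065, impact vy=-3.821
  bounce: vy ← 0.52·3.821 = 1.987
Arc 5: start y=0.000, vy=1.987 → t=0.405, apex=0.201, x_land=80.086, impact vy=-1.987
  bounce: vy ← 0.52·1.987 = 1.033
Arc 6: start y=0.000, vy=1.033 → t=0.211, apex=0.054, x_land=81.657, impact vy=-1.033
  bounce: vy ← 0.52·1.033 = 0.537
Arc 7: start y=0.000, vy=0.537 → t=0.110, apex=0.015, x_land=82.474, impact vy=-0.537
  bounce: vy ← 0.52·0.537 = 0.279

1 5.181 37.676 38.599
2 2.884 10.188 60.084
3 1.500 2.755 71.256
4 0.780 0.745 77.065
5 0.405 0.201 80.086
6 0.211 0.054 81.657
7 0.110 0.015 82.474
final: 82.474 0.279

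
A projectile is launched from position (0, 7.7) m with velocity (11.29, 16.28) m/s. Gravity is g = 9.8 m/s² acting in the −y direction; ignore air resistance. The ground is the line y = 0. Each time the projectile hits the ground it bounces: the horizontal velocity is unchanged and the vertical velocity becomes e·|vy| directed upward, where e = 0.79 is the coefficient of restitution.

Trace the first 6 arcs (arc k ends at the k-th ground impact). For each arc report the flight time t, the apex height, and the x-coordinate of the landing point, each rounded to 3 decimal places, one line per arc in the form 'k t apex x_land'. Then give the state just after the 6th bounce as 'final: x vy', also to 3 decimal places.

1 3.742 21.222 42.251
2 3.288 13.245 79.375
3 2.598 8.266 108.702
4 2.052 5.159 131.871
5 1.621 3.220 150.175
6 1.281 2.009 164.634
final: 164.634 4.958

Arc 1: start y=7.700, vy=16.280 → t=3.742, apex=21.222, x_land=42.251, impact vy=-20.395
  bounce: vy ← 0.79·20.395 = 16.112
Arc 2: start y=0.000, vy=16.112 → t=3.288, apex=13.245, x_land=79.375, impact vy=-16.112
  bounce: vy ← 0.79·16.112 = 12.729
Arc 3: start y=0.000, vy=12.729 → t=2.598, apex=8.266, x_land=108.702, impact vy=-12.729
  bounce: vy ← 0.79·12.729 = 10.056
Arc 4: start y=0.000, vy=10.056 → t=2.052, apex=5.159, x_land=131.871, impact vy=-10.056
  bounce: vy ← 0.79·10.056 = 7.944
Arc 5: start y=0.000, vy=7.944 → t=1.621, apex=3.220, x_land=150.175, impact vy=-7.944
  bounce: vy ← 0.79·7.944 = 6.276
Arc 6: start y=0.000, vy=6.276 → t=1.281, apex=2.009, x_land=164.634, impact vy=-6.276
  bounce: vy ← 0.79·6.276 = 4.958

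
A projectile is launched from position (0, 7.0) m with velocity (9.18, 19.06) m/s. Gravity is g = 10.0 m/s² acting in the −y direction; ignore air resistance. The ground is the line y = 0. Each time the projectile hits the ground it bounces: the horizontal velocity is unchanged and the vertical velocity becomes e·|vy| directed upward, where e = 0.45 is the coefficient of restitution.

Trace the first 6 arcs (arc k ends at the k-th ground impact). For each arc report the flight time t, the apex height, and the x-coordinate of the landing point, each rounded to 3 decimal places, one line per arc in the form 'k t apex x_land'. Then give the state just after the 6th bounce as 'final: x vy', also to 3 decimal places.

Arc 1: start y=7.000, vy=19.060 → t=4.149, apex=25.164, x_land=38.091, impact vy=-22.434
  bounce: vy ← 0.45·22.434 = 10.095
Arc 2: start y=0.000, vy=10.095 → t=2.019, apex=5.096, x_land=56.626, impact vy=-10.095
  bounce: vy ← 0.45·10.095 = 4.543
Arc 3: start y=0.000, vy=4.543 → t=0.909, apex=1.032, x_land=64.967, impact vy=-4.543
  bounce: vy ← 0.45·4.543 = 2.044
Arc 4: start y=0.000, vy=2.044 → t=0.409, apex=0.209, x_land=68.720, impact vy=-2.044
  bounce: vy ← 0.45·2.044 = 0.920
Arc 5: start y=0.000, vy=0.920 → t=0.184, apex=0.042, x_land=70.409, impact vy=-0.920
  bounce: vy ← 0.45·0.920 = 0.414
Arc 6: start y=0.000, vy=0.414 → t=0.083, apex=0.009, x_land=71.170, impact vy=-0.414
  bounce: vy ← 0.45·0.414 = 0.186

1 4.149 25.164 38.091
2 2.019 5.096 56.626
3 0.909 1.032 64.967
4 0.409 0.209 68.720
5 0.184 0.042 70.409
6 0.083 0.009 71.170
final: 71.170 0.186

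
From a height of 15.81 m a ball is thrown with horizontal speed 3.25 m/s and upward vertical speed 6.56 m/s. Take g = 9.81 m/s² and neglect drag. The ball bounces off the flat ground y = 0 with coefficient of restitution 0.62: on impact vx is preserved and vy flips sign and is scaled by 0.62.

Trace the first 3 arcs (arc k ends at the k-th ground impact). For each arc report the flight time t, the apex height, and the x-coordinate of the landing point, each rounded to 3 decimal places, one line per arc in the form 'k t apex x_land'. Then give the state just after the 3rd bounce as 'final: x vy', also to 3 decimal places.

Arc 1: start y=15.810, vy=6.560 → t=2.585, apex=18.003, x_land=8.400, impact vy=-18.794
  bounce: vy ← 0.62·18.794 = 11.652
Arc 2: start y=0.000, vy=11.652 → t=2.376, apex=6.920, x_land=16.121, impact vy=-11.652
  bounce: vy ← 0.62·11.652 = 7.225
Arc 3: start y=0.000, vy=7.225 → t=1.473, apex=2.660, x_land=20.907, impact vy=-7.225
  bounce: vy ← 0.62·7.225 = 4.479

1 2.585 18.003 8.400
2 2.376 6.920 16.121
3 1.473 2.660 20.907
final: 20.907 4.479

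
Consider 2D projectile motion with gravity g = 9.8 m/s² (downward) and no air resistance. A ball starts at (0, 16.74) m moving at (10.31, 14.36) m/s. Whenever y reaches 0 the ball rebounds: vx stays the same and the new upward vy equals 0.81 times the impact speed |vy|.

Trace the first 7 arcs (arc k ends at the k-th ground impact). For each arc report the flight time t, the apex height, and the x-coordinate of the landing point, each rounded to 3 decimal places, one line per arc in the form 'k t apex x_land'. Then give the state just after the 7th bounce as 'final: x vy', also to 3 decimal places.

Arc 1: start y=16.740, vy=14.360 → t=3.824, apex=27.261, x_land=39.425, impact vy=-23.115
  bounce: vy ← 0.81·23.115 = 18.723
Arc 2: start y=0.000, vy=18.723 → t=3.821, apex=17.886, x_land=78.821, impact vy=-18.723
  bounce: vy ← 0.81·18.723 = 15.166
Arc 3: start y=0.000, vy=15.166 → t=3.095, apex=11.735, x_land=110.731, impact vy=-15.166
  bounce: vy ← 0.81·15.166 = 12.284
Arc 4: start y=0.000, vy=12.284 → t=2.507, apex=7.699, x_land=136.579, impact vy=-12.284
  bounce: vy ← 0.81·12.284 = 9.950
Arc 5: start y=0.000, vy=9.950 → t=2.031, apex=5.051, x_land=157.515, impact vy=-9.950
  bounce: vy ← 0.81·9.950 = 8.060
Arc 6: start y=0.000, vy=8.060 → t=1.645, apex=3.314, x_land=174.473, impact vy=-8.060
  bounce: vy ← 0.81·8.060 = 6.528
Arc 7: start y=0.000, vy=6.528 → t=1.332, apex=2.175, x_land=188.210, impact vy=-6.528
  bounce: vy ← 0.81·6.528 = 5.288

1 3.824 27.261 39.425
2 3.821 17.886 78.821
3 3.095 11.735 110.731
4 2.507 7.699 136.579
5 2.031 5.051 157.515
6 1.645 3.314 174.473
7 1.332 2.175 188.210
final: 188.210 5.288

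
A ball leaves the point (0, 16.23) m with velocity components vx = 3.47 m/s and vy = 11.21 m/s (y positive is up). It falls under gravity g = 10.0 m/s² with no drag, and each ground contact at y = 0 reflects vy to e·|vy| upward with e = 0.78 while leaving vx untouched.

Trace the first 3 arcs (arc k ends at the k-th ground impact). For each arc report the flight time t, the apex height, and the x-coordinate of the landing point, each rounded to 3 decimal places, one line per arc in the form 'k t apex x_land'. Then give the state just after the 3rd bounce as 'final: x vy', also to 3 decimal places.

1 3.243 22.513 11.253
2 3.310 13.697 22.740
3 2.582 8.333 31.699
final: 31.699 10.070

Arc 1: start y=16.230, vy=11.210 → t=3.243, apex=22.513, x_land=11.253, impact vy=-21.219
  bounce: vy ← 0.78·21.219 = 16.551
Arc 2: start y=0.000, vy=16.551 → t=3.310, apex=13.697, x_land=22.740, impact vy=-16.551
  bounce: vy ← 0.78·16.551 = 12.910
Arc 3: start y=0.000, vy=12.910 → t=2.582, apex=8.333, x_land=31.699, impact vy=-12.910
  bounce: vy ← 0.78·12.910 = 10.070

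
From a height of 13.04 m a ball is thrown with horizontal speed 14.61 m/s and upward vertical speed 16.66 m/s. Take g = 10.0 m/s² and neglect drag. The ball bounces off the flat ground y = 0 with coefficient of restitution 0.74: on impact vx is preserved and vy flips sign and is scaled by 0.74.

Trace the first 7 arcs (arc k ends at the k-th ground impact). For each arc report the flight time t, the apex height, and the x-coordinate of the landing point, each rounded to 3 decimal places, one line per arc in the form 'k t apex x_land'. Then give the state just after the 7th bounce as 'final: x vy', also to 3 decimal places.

Arc 1: start y=13.040, vy=16.660 → t=3.986, apex=26.918, x_land=58.239, impact vy=-23.202
  bounce: vy ← 0.74·23.202 = 17.170
Arc 2: start y=0.000, vy=17.170 → t=3.434, apex=14.740, x_land=108.409, impact vy=-17.170
  bounce: vy ← 0.74·17.170 = 12.706
Arc 3: start y=0.000, vy=12.706 → t=2.541, apex=8.072, x_land=145.535, impact vy=-12.706
  bounce: vy ← 0.74·12.706 = 9.402
Arc 4: start y=0.000, vy=9.402 → t=1.880, apex=4.420, x_land=173.009, impact vy=-9.402
  bounce: vy ← 0.74·9.402 = 6.958
Arc 5: start y=0.000, vy=6.958 → t=1.392, apex=2.420, x_land=193.339, impact vy=-6.958
  bounce: vy ← 0.74·6.958 = 5.149
Arc 6: start y=0.000, vy=5.149 → t=1.030, apex=1.325, x_land=208.383, impact vy=-5.149
  bounce: vy ← 0.74·5.149 = 3.810
Arc 7: start y=0.000, vy=3.810 → t=0.762, apex=0.726, x_land=219.516, impact vy=-3.810
  bounce: vy ← 0.74·3.810 = 2.819

1 3.986 26.918 58.239
2 3.434 14.740 108.409
3 2.541 8.072 145.535
4 1.880 4.420 173.009
5 1.392 2.420 193.339
6 1.030 1.325 208.383
7 0.762 0.726 219.516
final: 219.516 2.819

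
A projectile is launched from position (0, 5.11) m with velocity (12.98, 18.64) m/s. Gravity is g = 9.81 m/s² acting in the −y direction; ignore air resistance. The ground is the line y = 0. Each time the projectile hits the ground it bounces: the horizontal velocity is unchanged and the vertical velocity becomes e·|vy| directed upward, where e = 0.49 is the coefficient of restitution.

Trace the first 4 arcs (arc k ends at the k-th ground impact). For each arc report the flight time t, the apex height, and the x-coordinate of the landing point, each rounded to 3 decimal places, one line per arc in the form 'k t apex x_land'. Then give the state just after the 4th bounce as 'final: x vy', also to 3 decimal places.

Arc 1: start y=5.110, vy=18.640 → t=4.057, apex=22.819, x_land=52.660, impact vy=-21.159
  bounce: vy ← 0.49·21.159 = 10.368
Arc 2: start y=0.000, vy=10.368 → t=2.114, apex=5.479, x_land=80.096, impact vy=-10.368
  bounce: vy ← 0.49·10.368 = 5.080
Arc 3: start y=0.000, vy=5.080 → t=1.036, apex=1.315, x_land=93.540, impact vy=-5.080
  bounce: vy ← 0.49·5.080 = 2.489
Arc 4: start y=0.000, vy=2.489 → t=0.508, apex=0.316, x_land=100.128, impact vy=-2.489
  bounce: vy ← 0.49·2.489 = 1.220

1 4.057 22.819 52.660
2 2.114 5.479 80.096
3 1.036 1.315 93.540
4 0.508 0.316 100.128
final: 100.128 1.220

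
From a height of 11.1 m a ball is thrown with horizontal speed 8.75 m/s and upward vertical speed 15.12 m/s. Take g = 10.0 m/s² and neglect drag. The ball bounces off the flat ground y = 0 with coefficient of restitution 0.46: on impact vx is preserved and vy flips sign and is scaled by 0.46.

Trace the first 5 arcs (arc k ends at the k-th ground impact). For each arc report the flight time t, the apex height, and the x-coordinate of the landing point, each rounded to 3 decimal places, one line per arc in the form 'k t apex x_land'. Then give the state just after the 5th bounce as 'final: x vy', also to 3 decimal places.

1 3.635 22.531 31.804
2 1.953 4.768 48.893
3 0.898 1.009 56.753
4 0.413 0.213 60.369
5 0.190 0.045 62.032
final: 62.032 0.437

Arc 1: start y=11.100, vy=15.120 → t=3.635, apex=22.531, x_land=31.804, impact vy=-21.228
  bounce: vy ← 0.46·21.228 = 9.765
Arc 2: start y=0.000, vy=9.765 → t=1.953, apex=4.768, x_land=48.893, impact vy=-9.765
  bounce: vy ← 0.46·9.765 = 4.492
Arc 3: start y=0.000, vy=4.492 → t=0.898, apex=1.009, x_land=56.753, impact vy=-4.492
  bounce: vy ← 0.46·4.492 = 2.066
Arc 4: start y=0.000, vy=2.066 → t=0.413, apex=0.213, x_land=60.369, impact vy=-2.066
  bounce: vy ← 0.46·2.066 = 0.950
Arc 5: start y=0.000, vy=0.950 → t=0.190, apex=0.045, x_land=62.032, impact vy=-0.950
  bounce: vy ← 0.46·0.950 = 0.437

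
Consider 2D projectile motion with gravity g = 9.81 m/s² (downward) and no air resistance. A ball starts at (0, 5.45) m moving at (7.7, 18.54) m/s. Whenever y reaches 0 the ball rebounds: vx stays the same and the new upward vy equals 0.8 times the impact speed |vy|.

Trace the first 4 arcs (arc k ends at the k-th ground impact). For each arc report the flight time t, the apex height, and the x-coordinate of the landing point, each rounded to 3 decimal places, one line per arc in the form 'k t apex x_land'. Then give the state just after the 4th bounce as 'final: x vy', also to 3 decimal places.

Arc 1: start y=5.450, vy=18.540 → t=4.054, apex=22.969, x_land=31.215, impact vy=-21.229
  bounce: vy ← 0.8·21.229 = 16.983
Arc 2: start y=0.000, vy=16.983 → t=3.462, apex=14.700, x_land=57.875, impact vy=-16.983
  bounce: vy ← 0.8·16.983 = 13.586
Arc 3: start y=0.000, vy=13.586 → t=2.770, apex=9.408, x_land=79.204, impact vy=-13.586
  bounce: vy ← 0.8·13.586 = 10.869
Arc 4: start y=0.000, vy=10.869 → t=2.216, apex=6.021, x_land=96.266, impact vy=-10.869
  bounce: vy ← 0.8·10.869 = 8.695

1 4.054 22.969 31.215
2 3.462 14.700 57.875
3 2.770 9.408 79.204
4 2.216 6.021 96.266
final: 96.266 8.695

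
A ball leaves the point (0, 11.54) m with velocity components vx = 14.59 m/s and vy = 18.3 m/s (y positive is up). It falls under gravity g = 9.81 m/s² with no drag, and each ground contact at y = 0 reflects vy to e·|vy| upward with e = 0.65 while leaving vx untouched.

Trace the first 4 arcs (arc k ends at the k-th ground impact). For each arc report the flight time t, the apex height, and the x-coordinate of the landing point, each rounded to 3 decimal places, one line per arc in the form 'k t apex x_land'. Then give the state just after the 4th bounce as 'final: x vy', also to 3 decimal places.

Arc 1: start y=11.540, vy=18.300 → t=4.281, apex=28.609, x_land=62.453, impact vy=-23.692
  bounce: vy ← 0.65·23.692 = 15.400
Arc 2: start y=0.000, vy=15.400 → t=3.140, apex=12.087, x_land=108.259, impact vy=-15.400
  bounce: vy ← 0.65·15.400 = 10.010
Arc 3: start y=0.000, vy=10.010 → t=2.041, apex=5.107, x_land=138.034, impact vy=-10.010
  bounce: vy ← 0.65·10.010 = 6.506
Arc 4: start y=0.000, vy=6.506 → t=1.326, apex=2.158, x_land=157.387, impact vy=-6.506
  bounce: vy ← 0.65·6.506 = 4.229

1 4.281 28.609 62.453
2 3.140 12.087 108.259
3 2.041 5.107 138.034
4 1.326 2.158 157.387
final: 157.387 4.229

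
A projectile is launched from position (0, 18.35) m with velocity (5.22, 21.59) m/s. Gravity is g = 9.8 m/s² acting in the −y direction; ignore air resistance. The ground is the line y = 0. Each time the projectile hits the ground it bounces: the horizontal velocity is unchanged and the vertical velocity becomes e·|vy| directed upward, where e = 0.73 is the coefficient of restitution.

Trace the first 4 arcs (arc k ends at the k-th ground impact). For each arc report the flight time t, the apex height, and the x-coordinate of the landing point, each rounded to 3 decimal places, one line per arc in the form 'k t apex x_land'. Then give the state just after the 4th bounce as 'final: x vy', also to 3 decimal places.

Arc 1: start y=18.350, vy=21.590 → t=5.135, apex=42.132, x_land=26.807, impact vy=-28.737
  bounce: vy ← 0.73·28.737 = 20.978
Arc 2: start y=0.000, vy=20.978 → t=4.281, apex=22.452, x_land=49.154, impact vy=-20.978
  bounce: vy ← 0.73·20.978 = 15.314
Arc 3: start y=0.000, vy=15.314 → t=3.125, apex=11.965, x_land=65.468, impact vy=-15.314
  bounce: vy ← 0.73·15.314 = 11.179
Arc 4: start y=0.000, vy=11.179 → t=2.281, apex=6.376, x_land=77.377, impact vy=-11.179
  bounce: vy ← 0.73·11.179 = 8.161

1 5.135 42.132 26.807
2 4.281 22.452 49.154
3 3.125 11.965 65.468
4 2.281 6.376 77.377
final: 77.377 8.161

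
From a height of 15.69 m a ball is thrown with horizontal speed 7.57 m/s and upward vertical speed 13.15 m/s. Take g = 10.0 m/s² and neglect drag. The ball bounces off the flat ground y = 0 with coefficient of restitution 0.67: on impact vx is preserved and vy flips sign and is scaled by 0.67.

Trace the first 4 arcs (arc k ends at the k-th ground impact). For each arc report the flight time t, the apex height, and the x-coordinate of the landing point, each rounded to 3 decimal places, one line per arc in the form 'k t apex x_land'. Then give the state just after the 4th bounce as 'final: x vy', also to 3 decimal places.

Arc 1: start y=15.690, vy=13.150 → t=3.521, apex=24.336, x_land=26.655, impact vy=-22.062
  bounce: vy ← 0.67·22.062 = 14.781
Arc 2: start y=0.000, vy=14.781 → t=2.956, apex=10.924, x_land=49.034, impact vy=-14.781
  bounce: vy ← 0.67·14.781 = 9.904
Arc 3: start y=0.000, vy=9.904 → t=1.981, apex=4.904, x_land=64.028, impact vy=-9.904
  bounce: vy ← 0.67·9.904 = 6.635
Arc 4: start y=0.000, vy=6.635 → t=1.327, apex=2.201, x_land=74.074, impact vy=-6.635
  bounce: vy ← 0.67·6.635 = 4.446

1 3.521 24.336 26.655
2 2.956 10.924 49.034
3 1.981 4.904 64.028
4 1.327 2.201 74.074
final: 74.074 4.446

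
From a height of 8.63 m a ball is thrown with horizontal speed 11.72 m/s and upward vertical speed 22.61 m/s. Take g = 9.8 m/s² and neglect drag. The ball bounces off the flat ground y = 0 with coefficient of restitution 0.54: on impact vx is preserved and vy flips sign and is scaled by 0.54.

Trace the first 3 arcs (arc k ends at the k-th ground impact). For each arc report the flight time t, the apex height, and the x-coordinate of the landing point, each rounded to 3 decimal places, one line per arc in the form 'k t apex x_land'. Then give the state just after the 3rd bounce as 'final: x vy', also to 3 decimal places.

1 4.969 34.712 58.234
2 2.875 10.122 91.923
3 1.552 2.952 110.116
final: 110.116 4.107

Arc 1: start y=8.630, vy=22.610 → t=4.969, apex=34.712, x_land=58.234, impact vy=-26.084
  bounce: vy ← 0.54·26.084 = 14.085
Arc 2: start y=0.000, vy=14.085 → t=2.875, apex=10.122, x_land=91.923, impact vy=-14.085
  bounce: vy ← 0.54·14.085 = 7.606
Arc 3: start y=0.000, vy=7.606 → t=1.552, apex=2.952, x_land=110.116, impact vy=-7.606
  bounce: vy ← 0.54·7.606 = 4.107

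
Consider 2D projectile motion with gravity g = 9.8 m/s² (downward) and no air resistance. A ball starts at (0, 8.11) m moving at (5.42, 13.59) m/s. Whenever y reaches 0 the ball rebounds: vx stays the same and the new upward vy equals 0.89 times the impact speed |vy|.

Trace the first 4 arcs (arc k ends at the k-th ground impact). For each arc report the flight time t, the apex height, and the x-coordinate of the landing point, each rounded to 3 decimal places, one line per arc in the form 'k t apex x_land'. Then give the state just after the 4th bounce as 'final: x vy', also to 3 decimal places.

Arc 1: start y=8.110, vy=13.590 → t=3.278, apex=17.533, x_land=17.769, impact vy=-18.538
  bounce: vy ← 0.89·18.538 = 16.498
Arc 2: start y=0.000, vy=16.498 → t=3.367, apex=13.888, x_land=36.018, impact vy=-16.498
  bounce: vy ← 0.89·16.498 = 14.684
Arc 3: start y=0.000, vy=14.684 → t=2.997, apex=11.001, x_land=52.260, impact vy=-14.684
  bounce: vy ← 0.89·14.684 = 13.068
Arc 4: start y=0.000, vy=13.068 → t=2.667, apex=8.714, x_land=66.715, impact vy=-13.068
  bounce: vy ← 0.89·13.068 = 11.631

1 3.278 17.533 17.769
2 3.367 13.888 36.018
3 2.997 11.001 52.260
4 2.667 8.714 66.715
final: 66.715 11.631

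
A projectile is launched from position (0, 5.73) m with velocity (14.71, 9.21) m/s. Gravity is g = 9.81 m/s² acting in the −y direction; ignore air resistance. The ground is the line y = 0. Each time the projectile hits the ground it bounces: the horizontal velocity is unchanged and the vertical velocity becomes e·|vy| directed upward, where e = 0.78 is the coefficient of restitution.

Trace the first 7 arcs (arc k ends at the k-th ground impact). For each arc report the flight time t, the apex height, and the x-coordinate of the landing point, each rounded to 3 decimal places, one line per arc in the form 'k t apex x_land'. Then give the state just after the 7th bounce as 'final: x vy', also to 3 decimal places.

Arc 1: start y=5.730, vy=9.210 → t=2.370, apex=10.053, x_land=34.870, impact vy=-14.044
  bounce: vy ← 0.78·14.044 = 10.955
Arc 2: start y=0.000, vy=10.955 → t=2.233, apex=6.116, x_land=67.723, impact vy=-10.955
  bounce: vy ← 0.78·10.955 = 8.545
Arc 3: start y=0.000, vy=8.545 → t=1.742, apex=3.721, x_land=93.348, impact vy=-8.545
  bounce: vy ← 0.78·8.545 = 6.665
Arc 4: start y=0.000, vy=6.665 → t=1.359, apex=2.264, x_land=113.336, impact vy=-6.665
  bounce: vy ← 0.78·6.665 = 5.199
Arc 5: start y=0.000, vy=5.199 → t=1.060, apex=1.377, x_land=128.926, impact vy=-5.199
  bounce: vy ← 0.78·5.199 = 4.055
Arc 6: start y=0.000, vy=4.055 → t=0.827, apex=0.838, x_land=141.086, impact vy=-4.055
  bounce: vy ← 0.78·4.055 = 3.163
Arc 7: start y=0.000, vy=3.163 → t=0.645, apex=0.510, x_land=150.572, impact vy=-3.163
  bounce: vy ← 0.78·3.163 = 2.467

1 2.370 10.053 34.870
2 2.233 6.116 67.723
3 1.742 3.721 93.348
4 1.359 2.264 113.336
5 1.060 1.377 128.926
6 0.827 0.838 141.086
7 0.645 0.510 150.572
final: 150.572 2.467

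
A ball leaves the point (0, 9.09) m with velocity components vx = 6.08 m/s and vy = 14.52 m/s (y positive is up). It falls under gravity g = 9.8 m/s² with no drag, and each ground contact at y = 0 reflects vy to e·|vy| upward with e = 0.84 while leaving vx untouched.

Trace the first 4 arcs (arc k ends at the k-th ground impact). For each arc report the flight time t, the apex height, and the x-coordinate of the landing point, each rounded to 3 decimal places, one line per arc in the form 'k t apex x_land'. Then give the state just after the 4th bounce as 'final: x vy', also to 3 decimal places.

1 3.494 19.847 21.245
2 3.381 14.004 41.802
3 2.840 9.881 59.069
4 2.386 6.972 73.574
final: 73.574 9.819

Arc 1: start y=9.090, vy=14.520 → t=3.494, apex=19.847, x_land=21.245, impact vy=-19.723
  bounce: vy ← 0.84·19.723 = 16.567
Arc 2: start y=0.000, vy=16.567 → t=3.381, apex=14.004, x_land=41.802, impact vy=-16.567
  bounce: vy ← 0.84·16.567 = 13.917
Arc 3: start y=0.000, vy=13.917 → t=2.840, apex=9.881, x_land=59.069, impact vy=-13.917
  bounce: vy ← 0.84·13.917 = 11.690
Arc 4: start y=0.000, vy=11.690 → t=2.386, apex=6.972, x_land=73.574, impact vy=-11.690
  bounce: vy ← 0.84·11.690 = 9.819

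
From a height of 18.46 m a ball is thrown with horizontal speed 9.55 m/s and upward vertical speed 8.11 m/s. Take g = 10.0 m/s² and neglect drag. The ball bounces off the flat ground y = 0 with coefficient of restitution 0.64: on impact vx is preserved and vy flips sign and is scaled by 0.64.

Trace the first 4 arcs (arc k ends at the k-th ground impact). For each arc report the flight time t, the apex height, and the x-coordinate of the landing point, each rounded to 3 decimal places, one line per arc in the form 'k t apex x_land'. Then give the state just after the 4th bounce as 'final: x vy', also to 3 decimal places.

Arc 1: start y=18.460, vy=8.110 → t=2.897, apex=21.749, x_land=27.663, impact vy=-20.856
  bounce: vy ← 0.64·20.856 = 13.348
Arc 2: start y=0.000, vy=13.348 → t=2.670, apex=8.908, x_land=53.157, impact vy=-13.348
  bounce: vy ← 0.64·13.348 = 8.543
Arc 3: start y=0.000, vy=8.543 → t=1.709, apex=3.649, x_land=69.473, impact vy=-8.543
  bounce: vy ← 0.64·8.543 = 5.467
Arc 4: start y=0.000, vy=5.467 → t=1.093, apex=1.495, x_land=79.916, impact vy=-5.467
  bounce: vy ← 0.64·5.467 = 3.499

1 2.897 21.749 27.663
2 2.670 8.908 53.157
3 1.709 3.649 69.473
4 1.093 1.495 79.916
final: 79.916 3.499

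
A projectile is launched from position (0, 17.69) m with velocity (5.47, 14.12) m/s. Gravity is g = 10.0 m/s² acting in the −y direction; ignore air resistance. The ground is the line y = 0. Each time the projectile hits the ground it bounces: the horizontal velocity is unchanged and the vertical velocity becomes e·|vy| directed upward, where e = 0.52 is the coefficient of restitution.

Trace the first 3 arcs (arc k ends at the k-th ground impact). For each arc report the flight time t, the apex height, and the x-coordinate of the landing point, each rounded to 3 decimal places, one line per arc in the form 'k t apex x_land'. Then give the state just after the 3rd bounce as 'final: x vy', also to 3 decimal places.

Arc 1: start y=17.690, vy=14.120 → t=3.764, apex=27.659, x_land=20.589, impact vy=-23.520
  bounce: vy ← 0.52·23.520 = 12.230
Arc 2: start y=0.000, vy=12.230 → t=2.446, apex=7.479, x_land=33.969, impact vy=-12.230
  bounce: vy ← 0.52·12.230 = 6.360
Arc 3: start y=0.000, vy=6.360 → t=1.272, apex=2.022, x_land=40.926, impact vy=-6.360
  bounce: vy ← 0.52·6.360 = 3.307

1 3.764 27.659 20.589
2 2.446 7.479 33.969
3 1.272 2.022 40.926
final: 40.926 3.307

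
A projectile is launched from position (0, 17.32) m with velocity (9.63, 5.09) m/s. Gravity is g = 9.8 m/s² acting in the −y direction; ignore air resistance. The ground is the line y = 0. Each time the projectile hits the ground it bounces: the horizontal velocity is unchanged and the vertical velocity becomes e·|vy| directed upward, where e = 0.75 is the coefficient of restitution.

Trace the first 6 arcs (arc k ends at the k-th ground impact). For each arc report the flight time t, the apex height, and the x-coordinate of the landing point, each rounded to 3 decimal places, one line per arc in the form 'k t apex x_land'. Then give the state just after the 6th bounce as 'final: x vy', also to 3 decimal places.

1 2.470 18.642 23.785
2 2.926 10.486 51.960
3 2.194 5.898 73.091
4 1.646 3.318 88.940
5 1.234 1.866 100.826
6 0.926 1.050 109.741
final: 109.741 3.402

Arc 1: start y=17.320, vy=5.090 → t=2.470, apex=18.642, x_land=23.785, impact vy=-19.115
  bounce: vy ← 0.75·19.115 = 14.336
Arc 2: start y=0.000, vy=14.336 → t=2.926, apex=10.486, x_land=51.960, impact vy=-14.336
  bounce: vy ← 0.75·14.336 = 10.752
Arc 3: start y=0.000, vy=10.752 → t=2.194, apex=5.898, x_land=73.091, impact vy=-10.752
  bounce: vy ← 0.75·10.752 = 8.064
Arc 4: start y=0.000, vy=8.064 → t=1.646, apex=3.318, x_land=88.940, impact vy=-8.064
  bounce: vy ← 0.75·8.064 = 6.048
Arc 5: start y=0.000, vy=6.048 → t=1.234, apex=1.866, x_land=100.826, impact vy=-6.048
  bounce: vy ← 0.75·6.048 = 4.536
Arc 6: start y=0.000, vy=4.536 → t=0.926, apex=1.050, x_land=109.741, impact vy=-4.536
  bounce: vy ← 0.75·4.536 = 3.402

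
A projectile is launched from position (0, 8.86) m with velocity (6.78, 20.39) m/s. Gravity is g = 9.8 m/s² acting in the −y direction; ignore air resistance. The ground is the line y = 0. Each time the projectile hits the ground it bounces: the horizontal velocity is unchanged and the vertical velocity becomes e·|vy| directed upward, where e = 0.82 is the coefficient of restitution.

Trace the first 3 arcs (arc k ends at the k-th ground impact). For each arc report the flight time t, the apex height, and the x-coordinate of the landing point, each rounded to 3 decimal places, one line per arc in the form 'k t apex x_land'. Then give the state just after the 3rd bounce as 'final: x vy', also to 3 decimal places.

Arc 1: start y=8.860, vy=20.390 → t=4.558, apex=30.072, x_land=30.903, impact vy=-24.278
  bounce: vy ← 0.82·24.278 = 19.908
Arc 2: start y=0.000, vy=19.908 → t=4.063, apex=20.220, x_land=58.449, impact vy=-19.908
  bounce: vy ← 0.82·19.908 = 16.324
Arc 3: start y=0.000, vy=16.324 → t=3.331, apex=13.596, x_land=81.036, impact vy=-16.324
  bounce: vy ← 0.82·16.324 = 13.386

1 4.558 30.072 30.903
2 4.063 20.220 58.449
3 3.331 13.596 81.036
final: 81.036 13.386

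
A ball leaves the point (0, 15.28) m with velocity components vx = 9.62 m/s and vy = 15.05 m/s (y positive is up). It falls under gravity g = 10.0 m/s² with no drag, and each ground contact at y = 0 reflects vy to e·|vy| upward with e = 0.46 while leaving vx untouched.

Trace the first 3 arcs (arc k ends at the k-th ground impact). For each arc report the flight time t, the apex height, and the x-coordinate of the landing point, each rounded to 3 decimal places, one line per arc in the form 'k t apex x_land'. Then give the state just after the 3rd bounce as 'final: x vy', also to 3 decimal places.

1 3.812 26.605 36.669
2 2.122 5.630 57.084
3 0.976 1.191 66.476
final: 66.476 2.245

Arc 1: start y=15.280, vy=15.050 → t=3.812, apex=26.605, x_land=36.669, impact vy=-23.067
  bounce: vy ← 0.46·23.067 = 10.611
Arc 2: start y=0.000, vy=10.611 → t=2.122, apex=5.630, x_land=57.084, impact vy=-10.611
  bounce: vy ← 0.46·10.611 = 4.881
Arc 3: start y=0.000, vy=4.881 → t=0.976, apex=1.191, x_land=66.476, impact vy=-4.881
  bounce: vy ← 0.46·4.881 = 2.245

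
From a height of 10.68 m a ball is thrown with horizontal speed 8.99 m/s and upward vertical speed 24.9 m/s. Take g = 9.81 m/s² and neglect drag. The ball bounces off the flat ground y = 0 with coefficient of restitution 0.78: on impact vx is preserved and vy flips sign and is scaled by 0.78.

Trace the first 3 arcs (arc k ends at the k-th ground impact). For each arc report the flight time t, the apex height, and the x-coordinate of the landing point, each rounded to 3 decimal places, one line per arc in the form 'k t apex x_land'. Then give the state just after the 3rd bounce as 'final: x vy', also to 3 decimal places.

1 5.474 42.281 49.213
2 4.580 25.724 90.388
3 3.572 15.650 122.505
final: 122.505 13.668

Arc 1: start y=10.680, vy=24.900 → t=5.474, apex=42.281, x_land=49.213, impact vy=-28.802
  bounce: vy ← 0.78·28.802 = 22.466
Arc 2: start y=0.000, vy=22.466 → t=4.580, apex=25.724, x_land=90.388, impact vy=-22.466
  bounce: vy ← 0.78·22.466 = 17.523
Arc 3: start y=0.000, vy=17.523 → t=3.572, apex=15.650, x_land=122.505, impact vy=-17.523
  bounce: vy ← 0.78·17.523 = 13.668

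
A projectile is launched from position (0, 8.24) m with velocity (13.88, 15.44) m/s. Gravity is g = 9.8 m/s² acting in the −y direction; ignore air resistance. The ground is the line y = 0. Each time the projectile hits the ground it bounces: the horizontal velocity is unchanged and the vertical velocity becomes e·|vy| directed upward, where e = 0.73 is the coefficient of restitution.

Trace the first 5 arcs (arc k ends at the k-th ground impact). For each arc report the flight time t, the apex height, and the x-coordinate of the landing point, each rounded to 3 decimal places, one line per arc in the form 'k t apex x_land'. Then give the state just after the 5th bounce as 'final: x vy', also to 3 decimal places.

1 3.616 20.403 50.191
2 2.979 10.873 91.542
3 2.175 5.794 121.729
4 1.588 3.088 143.765
5 1.159 1.645 159.852
final: 159.852 4.146

Arc 1: start y=8.240, vy=15.440 → t=3.616, apex=20.403, x_land=50.191, impact vy=-19.997
  bounce: vy ← 0.73·19.997 = 14.598
Arc 2: start y=0.000, vy=14.598 → t=2.979, apex=10.873, x_land=91.542, impact vy=-14.598
  bounce: vy ← 0.73·14.598 = 10.657
Arc 3: start y=0.000, vy=10.657 → t=2.175, apex=5.794, x_land=121.729, impact vy=-10.657
  bounce: vy ← 0.73·10.657 = 7.779
Arc 4: start y=0.000, vy=7.779 → t=1.588, apex=3.088, x_land=143.765, impact vy=-7.779
  bounce: vy ← 0.73·7.779 = 5.679
Arc 5: start y=0.000, vy=5.679 → t=1.159, apex=1.645, x_land=159.852, impact vy=-5.679
  bounce: vy ← 0.73·5.679 = 4.146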